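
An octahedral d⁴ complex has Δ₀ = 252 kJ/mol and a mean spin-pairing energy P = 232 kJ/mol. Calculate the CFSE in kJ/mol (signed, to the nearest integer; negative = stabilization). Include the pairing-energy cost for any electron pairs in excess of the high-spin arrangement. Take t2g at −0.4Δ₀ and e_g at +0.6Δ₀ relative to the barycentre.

-171

Here Δ₀ > P (252 > 232), so the low-spin state is favoured.
Configuration: t2g^4 e_g^0.
Orbital CFSE = -1.6Δ₀ = -1.6 × 252 = -403 kJ/mol.
Excess pairs vs high-spin: 1 − 0 = 1; pairing cost = +232 kJ/mol.
Net CFSE = -403 + 232 = -171 kJ/mol.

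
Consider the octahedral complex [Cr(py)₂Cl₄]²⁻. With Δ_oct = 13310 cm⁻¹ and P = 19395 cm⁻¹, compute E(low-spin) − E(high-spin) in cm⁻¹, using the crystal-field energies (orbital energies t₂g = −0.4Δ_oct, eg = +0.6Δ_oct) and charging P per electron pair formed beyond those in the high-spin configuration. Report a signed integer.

6085

Ligand charges: 2×(+0) from py and 4×(-1) from Cl⁻ sum to -4; with overall charge -2, Cr is +2.
Cr is in group 6, so Cr²⁺ is d⁴ (6 − 2 = 4).
In the high-spin limit (t₂g³ eg¹) the orbital term is -0.6Δ_oct = -7986 cm⁻¹, with no excess pairing.
Low-spin: t₂g⁴ eg⁰, orbital CFSE = -1.6Δ_oct = -21296 cm⁻¹; plus 1 excess pair × P = +19395 cm⁻¹; total -1901 cm⁻¹.
Thus E(LS) − E(HS) = 6085 cm⁻¹.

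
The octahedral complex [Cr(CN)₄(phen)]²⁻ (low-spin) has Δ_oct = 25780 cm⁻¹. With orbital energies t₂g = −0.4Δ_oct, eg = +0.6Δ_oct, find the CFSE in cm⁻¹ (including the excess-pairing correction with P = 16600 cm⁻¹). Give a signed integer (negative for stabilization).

Ligand charges: 4×(-1) from CN⁻ and 1×(+0) from phen sum to -4; with overall charge -2, Cr is +2.
Group 6 minus oxidation state +2 gives a d⁴ configuration for Cr²⁺.
The d⁴ electrons fill as t₂g⁴ eg⁰.
Orbital CFSE = 4(-0.4) + 0(0.6) = -1.6Δ_oct = -1.6 × 25780 = -41248 cm⁻¹.
Pairing penalty: 1 pair vs 0 in the high-spin reference → 1 extra × P = 16600 cm⁻¹.
Net CFSE = -41248 + 16600 = -24648 cm⁻¹.

-24648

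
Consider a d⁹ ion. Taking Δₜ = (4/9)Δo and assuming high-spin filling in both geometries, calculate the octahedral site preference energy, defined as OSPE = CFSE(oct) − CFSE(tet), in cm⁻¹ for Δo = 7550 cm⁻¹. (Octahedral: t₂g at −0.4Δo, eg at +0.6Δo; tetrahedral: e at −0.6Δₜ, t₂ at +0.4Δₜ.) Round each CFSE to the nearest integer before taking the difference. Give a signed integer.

-3188

Octahedral (high-spin): t2g^6 e_g^3, CFSE = 6(−0.4) + 3(+0.6) = -0.6Δo = -0.6 × 7550 = -4530 cm⁻¹.
Tetrahedral e^4 t2^5 gives -0.4Δₜ = -0.4 × (4/9) × 7550 = -1342 cm⁻¹.
OSPE = CFSE(oct) − CFSE(tet) = -4530 − (-1342) = -3188 cm⁻¹.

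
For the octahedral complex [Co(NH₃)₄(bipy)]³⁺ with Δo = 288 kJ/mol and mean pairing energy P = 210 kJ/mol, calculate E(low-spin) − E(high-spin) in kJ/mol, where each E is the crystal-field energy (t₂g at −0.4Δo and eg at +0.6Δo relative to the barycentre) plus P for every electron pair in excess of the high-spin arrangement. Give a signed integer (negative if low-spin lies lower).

-156

Ligand charges: 4×(+0) from NH₃ and 1×(+0) from bipy sum to +0; with overall charge +3, Co is +3.
Group 9 minus oxidation state +3 gives a d⁶ configuration for Co³⁺.
High-spin d⁶ fills as t₂g⁴ eg² with CFSE 4(−0.4) + 2(+0.6) = -0.4Δo = -115 kJ/mol.
For low-spin the configuration is t₂g⁶ eg⁰: orbital energy -2.4 × 288 = -691 kJ/mol, and 2 additional pairs relative to high-spin add 420 kJ/mol, giving -271 kJ/mol.
E(LS) − E(HS) = -271 − (-115) = -156 kJ/mol.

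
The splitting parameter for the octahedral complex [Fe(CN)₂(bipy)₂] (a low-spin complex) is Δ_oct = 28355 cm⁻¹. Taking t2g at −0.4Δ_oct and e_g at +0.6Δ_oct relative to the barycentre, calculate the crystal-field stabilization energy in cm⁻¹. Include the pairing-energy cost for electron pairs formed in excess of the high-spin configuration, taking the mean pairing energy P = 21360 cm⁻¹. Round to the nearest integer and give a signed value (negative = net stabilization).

Ligand charges: 2×(-1) from CN⁻ and 2×(+0) from bipy sum to -2; with overall charge +0, Fe is +2.
Fe sits in group 8; removing 2 electrons leaves Fe²⁺ with 8 − 2 = 6 d electrons.
The d⁶ electrons fill as t2g^6 e_g^0.
The orbital stabilization is -2.4Δ_oct = -2.4 × 28355 = -68052 cm⁻¹.
Relative to high-spin t2g^4 e_g^2 (1 paired), the low-spin configuration has 2 additional pairs, contributing +2 × 21360 = +42720 cm⁻¹.
Overall CFSE = -68052 + 42720 = -25332 cm⁻¹.

-25332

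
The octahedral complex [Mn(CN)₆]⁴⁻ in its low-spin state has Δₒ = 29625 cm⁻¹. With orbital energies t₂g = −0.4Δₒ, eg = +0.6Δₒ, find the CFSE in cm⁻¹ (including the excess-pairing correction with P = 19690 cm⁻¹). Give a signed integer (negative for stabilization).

-19870

Each CN⁻ contributes -1; 6 × (-1) = -6. With overall charge -4, Mn is in the +2 oxidation state.
Mn is in group 7, so Mn²⁺ is d⁵ (7 − 2 = 5).
Electron filling gives t₂g⁵ eg⁰.
Orbital CFSE = 5(-0.4) + 0(0.6) = -2.0Δₒ = -2.0 × 29625 = -59250 cm⁻¹.
Relative to high-spin t₂g³ eg² (0 paired), the low-spin configuration has 2 additional pairs, contributing +2 × 19690 = +39380 cm⁻¹.
Net CFSE = -59250 + 39380 = -19870 cm⁻¹.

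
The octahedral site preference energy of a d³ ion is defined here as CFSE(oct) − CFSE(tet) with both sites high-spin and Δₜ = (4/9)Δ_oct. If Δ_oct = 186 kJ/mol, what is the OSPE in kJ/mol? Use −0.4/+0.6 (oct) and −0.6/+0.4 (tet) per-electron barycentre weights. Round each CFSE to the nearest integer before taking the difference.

-157

In an octahedral site d³ (HS) is t2g^3 e_g^0, giving CFSE(oct) = -1.2Δ_oct = -223 kJ/mol.
Tetrahedral e^2 t2^1 gives -0.8Δₜ = -0.8 × (4/9) × 186 = -66 kJ/mol.
OSPE = -223 − (-66) = -157 kJ/mol.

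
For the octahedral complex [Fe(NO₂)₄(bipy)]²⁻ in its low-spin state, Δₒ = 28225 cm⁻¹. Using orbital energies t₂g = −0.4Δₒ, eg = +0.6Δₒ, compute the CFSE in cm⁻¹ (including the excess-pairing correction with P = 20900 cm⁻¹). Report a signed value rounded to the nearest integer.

-25940

Ligand charges: 4×(-1) from NO₂⁻ and 1×(+0) from bipy sum to -4; with overall charge -2, Fe is +2.
Fe²⁺: group 8, so d-count = 8 − 2 = 6.
Electron filling gives t₂g⁶ eg⁰.
Orbital CFSE = 6(-0.4) + 0(0.6) = -2.4Δₒ = -2.4 × 28225 = -67740 cm⁻¹.
Pairing penalty: 3 pairs vs 1 in the high-spin reference → 2 extra × P = 41800 cm⁻¹.
Combining: -67740 + 41800 = -25940 cm⁻¹.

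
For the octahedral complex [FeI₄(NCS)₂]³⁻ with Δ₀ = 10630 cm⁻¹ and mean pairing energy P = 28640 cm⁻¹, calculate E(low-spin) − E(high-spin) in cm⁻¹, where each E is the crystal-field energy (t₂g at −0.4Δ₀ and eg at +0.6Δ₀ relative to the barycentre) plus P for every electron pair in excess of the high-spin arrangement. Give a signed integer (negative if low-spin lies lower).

36020

Ligand charges: 4×(-1) from I⁻ and 2×(-1) from NCS⁻ sum to -6; with overall charge -3, Fe is +3.
Fe sits in group 8; removing 3 electrons leaves Fe³⁺ with 8 − 3 = 5 d electrons.
In the high-spin limit (t₂g³ eg²) the orbital term is 0.0Δ₀ = 0 cm⁻¹, with no excess pairing.
For low-spin the configuration is t₂g⁵ eg⁰: orbital energy -2.0 × 10630 = -21260 cm⁻¹, and 2 additional pairs relative to high-spin add 57280 cm⁻¹, giving 36020 cm⁻¹.
The difference is 36020 − (0) = 36020 cm⁻¹, so high-spin lies lower.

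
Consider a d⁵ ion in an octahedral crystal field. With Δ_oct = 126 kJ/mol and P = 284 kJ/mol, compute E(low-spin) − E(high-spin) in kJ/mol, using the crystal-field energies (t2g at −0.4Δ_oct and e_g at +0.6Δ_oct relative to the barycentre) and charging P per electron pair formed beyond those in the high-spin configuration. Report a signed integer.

316

High-spin d⁵ fills as t2g^3 e_g^2 with CFSE 3(−0.4) + 2(+0.6) = 0.0Δ_oct = 0 kJ/mol.
For low-spin the configuration is t2g^5 e_g^0: orbital energy -2.0 × 126 = -252 kJ/mol, and 2 additional pairs relative to high-spin add 568 kJ/mol, giving 316 kJ/mol.
E(LS) − E(HS) = 316 − (0) = 316 kJ/mol.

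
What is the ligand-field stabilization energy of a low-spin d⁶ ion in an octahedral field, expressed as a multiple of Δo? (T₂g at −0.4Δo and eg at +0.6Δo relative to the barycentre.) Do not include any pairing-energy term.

Configuration: t₂g⁶ eg⁰.
CFSE = 6(-0.4Δo) + 0(0.6Δo) = -2.4Δo + 0.0Δo = -2.4Δo.

-2.4 Δo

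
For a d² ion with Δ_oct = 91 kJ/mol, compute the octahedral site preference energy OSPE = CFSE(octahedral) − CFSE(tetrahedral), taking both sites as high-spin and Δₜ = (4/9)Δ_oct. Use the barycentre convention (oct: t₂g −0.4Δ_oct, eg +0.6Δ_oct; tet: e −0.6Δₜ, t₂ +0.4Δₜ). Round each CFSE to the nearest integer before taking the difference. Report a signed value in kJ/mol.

-24

In an octahedral site d² (HS) is t₂g² eg⁰, giving CFSE(oct) = -0.8Δ_oct = -73 kJ/mol.
Tetrahedral: e² t₂⁰, CFSE = 2(−0.6) + 0(+0.4) = -1.2Δₜ = -1.2 × (4/9) × 91 = -49 kJ/mol.
OSPE = CFSE(oct) − CFSE(tet) = -73 − (-49) = -24 kJ/mol.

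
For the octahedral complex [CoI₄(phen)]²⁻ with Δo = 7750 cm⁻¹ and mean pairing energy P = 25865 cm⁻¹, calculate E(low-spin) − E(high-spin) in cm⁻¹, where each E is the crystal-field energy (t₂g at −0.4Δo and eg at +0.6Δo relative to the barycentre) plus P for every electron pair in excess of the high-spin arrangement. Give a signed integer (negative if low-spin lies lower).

Ligand charges: 4×(-1) from I⁻ and 1×(+0) from phen sum to -4; with overall charge -2, Co is +2.
Co is in group 9, so Co²⁺ is d⁷ (9 − 2 = 7).
In the high-spin limit (t₂g⁵ eg²) the orbital term is -0.8Δo = -6200 cm⁻¹, with no excess pairing.
Low-spin t₂g⁶ eg¹ gives -1.8Δo = -13950 cm⁻¹, but forming 1 extra pair costs 1P = 25865 cm⁻¹, so E(LS) = -13950 + 25865 = 11915 cm⁻¹.
Thus E(LS) − E(HS) = 18115 cm⁻¹.

18115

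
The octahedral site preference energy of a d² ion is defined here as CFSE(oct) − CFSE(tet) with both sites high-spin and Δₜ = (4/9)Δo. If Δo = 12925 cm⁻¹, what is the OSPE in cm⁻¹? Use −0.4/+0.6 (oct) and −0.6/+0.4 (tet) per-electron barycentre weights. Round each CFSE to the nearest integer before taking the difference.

Octahedral (high-spin): t₂g² eg⁰, CFSE = 2(−0.4) + 0(+0.6) = -0.8Δo = -0.8 × 12925 = -10340 cm⁻¹.
Tetrahedral e² t₂⁰ gives -1.2Δₜ = -1.2 × (4/9) × 12925 = -6893 cm⁻¹.
Subtracting, OSPE = -10340 − (-6893) = -3447 cm⁻¹.

-3447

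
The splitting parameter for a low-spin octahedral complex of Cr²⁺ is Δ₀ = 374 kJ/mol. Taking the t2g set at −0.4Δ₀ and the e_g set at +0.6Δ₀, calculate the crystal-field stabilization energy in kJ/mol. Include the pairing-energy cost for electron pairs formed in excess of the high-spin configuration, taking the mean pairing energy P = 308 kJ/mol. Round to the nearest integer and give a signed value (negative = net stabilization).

-290

Cr²⁺: group 6, so d-count = 6 − 2 = 4.
Electron filling gives t2g^4 e_g^0.
Orbital CFSE = 4(-0.4) + 0(0.6) = -1.6Δ₀ = -1.6 × 374 = -598 kJ/mol.
High-spin d⁴ would be t2g^3 e_g^1 with 0 pairs; low-spin has 1, so 1 excess pair costs +1P = +308 kJ/mol.
Overall CFSE = -598 + 308 = -290 kJ/mol.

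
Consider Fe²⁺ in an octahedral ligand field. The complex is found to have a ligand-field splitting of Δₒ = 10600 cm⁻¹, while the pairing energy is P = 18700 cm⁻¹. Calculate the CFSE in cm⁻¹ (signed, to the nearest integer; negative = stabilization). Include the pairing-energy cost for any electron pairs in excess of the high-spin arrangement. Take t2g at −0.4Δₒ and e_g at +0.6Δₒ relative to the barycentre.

-4240

Fe sits in group 8; removing 2 electrons leaves Fe²⁺ with 8 − 2 = 6 d electrons.
Δₒ < P, so pairing is avoided: the ground state is high-spin.
That gives t2g^4 e_g^2.
Orbital CFSE = -0.4Δₒ = -0.4 × 10600 = -4240 cm⁻¹.
High-spin has no excess pairs, so no pairing correction applies.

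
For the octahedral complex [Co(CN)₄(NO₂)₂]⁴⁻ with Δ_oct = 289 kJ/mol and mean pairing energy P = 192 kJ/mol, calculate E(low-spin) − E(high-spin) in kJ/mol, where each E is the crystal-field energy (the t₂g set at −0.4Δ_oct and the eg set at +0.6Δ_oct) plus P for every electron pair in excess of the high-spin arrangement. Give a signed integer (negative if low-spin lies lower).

-97

Ligand charges: 4×(-1) from CN⁻ and 2×(-1) from NO₂⁻ sum to -6; with overall charge -4, Co is +2.
Co is in group 9, so Co²⁺ is d⁷ (9 − 2 = 7).
High-spin d⁷ fills as t₂g⁵ eg² with CFSE 5(−0.4) + 2(+0.6) = -0.8Δ_oct = -231 kJ/mol.
Low-spin: t₂g⁶ eg¹, orbital CFSE = -1.8Δ_oct = -520 kJ/mol; plus 1 excess pair × P = +192 kJ/mol; total -328 kJ/mol.
The difference is -328 − (-231) = -97 kJ/mol, so low-spin lies lower.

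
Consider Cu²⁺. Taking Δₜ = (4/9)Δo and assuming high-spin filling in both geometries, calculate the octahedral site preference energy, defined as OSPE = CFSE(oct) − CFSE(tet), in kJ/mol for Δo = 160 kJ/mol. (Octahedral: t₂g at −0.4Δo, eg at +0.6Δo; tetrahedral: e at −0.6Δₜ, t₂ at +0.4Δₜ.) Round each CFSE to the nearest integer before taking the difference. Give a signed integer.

-68

Cu sits in group 11; removing 2 electrons leaves Cu²⁺ with 11 − 2 = 9 d electrons.
Octahedral (high-spin): t₂g⁶ eg³, CFSE = 6(−0.4) + 3(+0.6) = -0.6Δo = -0.6 × 160 = -96 kJ/mol.
Tetrahedral e⁴ t₂⁵ gives -0.4Δₜ = -0.4 × (4/9) × 160 = -28 kJ/mol.
Subtracting, OSPE = -96 − (-28) = -68 kJ/mol.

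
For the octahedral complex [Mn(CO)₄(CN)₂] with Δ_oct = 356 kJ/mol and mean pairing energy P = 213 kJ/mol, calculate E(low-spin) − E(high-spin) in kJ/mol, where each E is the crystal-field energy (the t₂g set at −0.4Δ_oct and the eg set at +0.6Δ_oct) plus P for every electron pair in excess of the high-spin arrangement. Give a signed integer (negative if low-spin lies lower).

Ligand charges: 4×(+0) from CO and 2×(-1) from CN⁻ sum to -2; with overall charge +0, Mn is +2.
Mn is in group 7, so Mn²⁺ is d⁵ (7 − 2 = 5).
High-spin d⁵ fills as t₂g³ eg² with CFSE 3(−0.4) + 2(+0.6) = 0.0Δ_oct = 0 kJ/mol.
For low-spin the configuration is t₂g⁵ eg⁰: orbital energy -2.0 × 356 = -712 kJ/mol, and 2 additional pairs relative to high-spin add 426 kJ/mol, giving -286 kJ/mol.
Thus E(LS) − E(HS) = -286 kJ/mol.

-286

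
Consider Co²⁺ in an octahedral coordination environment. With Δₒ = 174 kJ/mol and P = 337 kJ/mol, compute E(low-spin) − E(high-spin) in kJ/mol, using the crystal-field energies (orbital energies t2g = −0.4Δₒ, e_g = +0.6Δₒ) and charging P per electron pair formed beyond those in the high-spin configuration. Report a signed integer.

163

Group 9 minus oxidation state +2 gives a d⁷ configuration for Co²⁺.
High-spin d⁷ fills as t2g^5 e_g^2 with CFSE 5(−0.4) + 2(+0.6) = -0.8Δₒ = -139 kJ/mol.
For low-spin the configuration is t2g^6 e_g^1: orbital energy -1.8 × 174 = -313 kJ/mol, and 1 additional pair relative to high-spin adds 337 kJ/mol, giving 24 kJ/mol.
E(LS) − E(HS) = 24 − (-139) = 163 kJ/mol.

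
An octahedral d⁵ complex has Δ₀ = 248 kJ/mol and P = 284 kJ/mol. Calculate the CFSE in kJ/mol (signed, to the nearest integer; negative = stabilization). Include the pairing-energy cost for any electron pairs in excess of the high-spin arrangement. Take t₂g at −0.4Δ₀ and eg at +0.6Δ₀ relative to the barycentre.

0

With Δ₀ < P the complex is high-spin.
Configuration: t₂g³ eg².
Orbital CFSE = 0.0Δ₀ = 0.0 × 248 = 0 kJ/mol.
High-spin has no excess pairs, so no pairing correction applies.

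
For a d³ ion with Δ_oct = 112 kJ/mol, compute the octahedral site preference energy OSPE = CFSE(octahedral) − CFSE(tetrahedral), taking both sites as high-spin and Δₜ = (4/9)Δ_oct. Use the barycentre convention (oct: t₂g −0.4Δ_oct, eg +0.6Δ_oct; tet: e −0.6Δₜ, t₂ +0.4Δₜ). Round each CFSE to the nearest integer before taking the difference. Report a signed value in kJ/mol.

Octahedral (high-spin): t2g^3 e_g^0, CFSE = 3(−0.4) + 0(+0.6) = -1.2Δ_oct = -1.2 × 112 = -134 kJ/mol.
Tetrahedral: e^2 t2^1, CFSE = 2(−0.6) + 1(+0.4) = -0.8Δₜ = -0.8 × (4/9) × 112 = -40 kJ/mol.
OSPE = -134 − (-40) = -94 kJ/mol.

-94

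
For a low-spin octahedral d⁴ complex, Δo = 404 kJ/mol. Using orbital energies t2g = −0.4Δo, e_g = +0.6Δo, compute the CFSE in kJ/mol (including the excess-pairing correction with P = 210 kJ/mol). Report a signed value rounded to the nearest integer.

Electron filling gives t2g^4 e_g^0.
CFSE(orbital) = 4×(-0.4Δo) + 0×(0.6Δo) = -1.6Δo; with Δo = 404 kJ/mol that is -646 kJ/mol.
High-spin d⁴ would be t2g^3 e_g^1 with 0 pairs; low-spin has 1, so 1 excess pair costs +1P = +210 kJ/mol.
Overall CFSE = -646 + 210 = -436 kJ/mol.

-436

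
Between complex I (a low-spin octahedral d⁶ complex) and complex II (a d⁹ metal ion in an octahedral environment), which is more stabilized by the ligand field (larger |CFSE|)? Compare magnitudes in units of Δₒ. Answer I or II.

I: t₂g⁶ eg⁰, CFSE = -2.4Δₒ.
II: t2g^6 e_g^3, CFSE = -0.6Δₒ.
So I has the larger |CFSE|.

I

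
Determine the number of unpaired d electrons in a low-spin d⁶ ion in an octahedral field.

Configuration: t₂g⁶ eg⁰, giving 0 unpaired electrons.

0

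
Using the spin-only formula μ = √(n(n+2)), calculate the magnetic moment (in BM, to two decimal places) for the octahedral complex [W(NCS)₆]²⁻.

2.83 BM

Each NCS⁻ contributes -1; 6 × (-1) = -6. With overall charge -2, W is in the +4 oxidation state.
Group 6 minus oxidation state +4 gives a d² configuration for W⁴⁺.
Configuration: t2g^2 e_g^0 → 2 unpaired electrons.
μ(spin-only) = √[2(2+2)] = √8 ≈ 2.83 BM.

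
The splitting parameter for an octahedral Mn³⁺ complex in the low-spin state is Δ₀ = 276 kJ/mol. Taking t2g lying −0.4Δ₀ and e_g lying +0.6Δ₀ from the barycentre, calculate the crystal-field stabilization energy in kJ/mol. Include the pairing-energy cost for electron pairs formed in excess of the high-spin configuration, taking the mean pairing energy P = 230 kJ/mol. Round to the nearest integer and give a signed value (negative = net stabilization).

-212

Mn sits in group 7; removing 3 electrons leaves Mn³⁺ with 7 − 3 = 4 d electrons.
Electron filling gives t2g^4 e_g^0.
CFSE(orbital) = 4×(-0.4Δ₀) + 0×(0.6Δ₀) = -1.6Δ₀; with Δ₀ = 276 kJ/mol that is -442 kJ/mol.
High-spin d⁴ would be t2g^3 e_g^1 with 0 pairs; low-spin has 1, so 1 excess pair costs +1P = +230 kJ/mol.
Combining: -442 + 230 = -212 kJ/mol.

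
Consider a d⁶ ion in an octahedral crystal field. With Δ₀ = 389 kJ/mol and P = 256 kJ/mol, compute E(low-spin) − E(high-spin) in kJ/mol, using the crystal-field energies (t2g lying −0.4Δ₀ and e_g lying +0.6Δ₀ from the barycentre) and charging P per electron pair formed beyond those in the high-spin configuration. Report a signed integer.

-266

In the high-spin limit (t2g^4 e_g^2) the orbital term is -0.4Δ₀ = -156 kJ/mol, with no excess pairing.
Low-spin: t2g^6 e_g^0, orbital CFSE = -2.4Δ₀ = -934 kJ/mol; plus 2 excess pairs × P = +512 kJ/mol; total -422 kJ/mol.
Thus E(LS) − E(HS) = -266 kJ/mol.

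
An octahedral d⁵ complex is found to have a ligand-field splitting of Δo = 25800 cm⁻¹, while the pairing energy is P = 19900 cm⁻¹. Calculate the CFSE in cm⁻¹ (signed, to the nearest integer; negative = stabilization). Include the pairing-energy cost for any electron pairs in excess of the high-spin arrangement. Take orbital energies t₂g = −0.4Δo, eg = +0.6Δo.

Here Δo > P (25800 > 19900), so the low-spin state is favoured.
Filling d⁵ accordingly: t₂g⁵ eg⁰.
Orbital CFSE = -2.0Δo = -2.0 × 25800 = -51600 cm⁻¹.
Excess pairs vs high-spin: 2 − 0 = 2; pairing cost = +39800 cm⁻¹.
Net CFSE = -51600 + 39800 = -11800 cm⁻¹.

-11800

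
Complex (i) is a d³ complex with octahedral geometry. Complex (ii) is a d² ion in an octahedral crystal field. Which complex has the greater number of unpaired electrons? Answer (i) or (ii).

(i)

(i): t₂g³ eg⁰ → 3 unpaired.
(ii): t2g^2 e_g^0 → 2 unpaired.
So (i) has more unpaired electrons.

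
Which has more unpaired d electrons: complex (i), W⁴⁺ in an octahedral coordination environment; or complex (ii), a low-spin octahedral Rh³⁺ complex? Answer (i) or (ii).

(i): W sits in group 6; removing 4 electrons leaves W⁴⁺ with 6 − 4 = 2 d electrons; t2g^2 e_g^0 → 2 unpaired.
(ii): Rh sits in group 9; removing 3 electrons leaves Rh³⁺ with 9 − 3 = 6 d electrons; t₂g⁶ eg⁰ → 0 unpaired.
So (i) has more unpaired electrons.

(i)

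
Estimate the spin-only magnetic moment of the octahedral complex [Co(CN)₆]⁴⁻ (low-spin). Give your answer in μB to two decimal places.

Each CN⁻ contributes -1; 6 × (-1) = -6. With overall charge -4, Co is in the +2 oxidation state.
Group 9 minus oxidation state +2 gives a d⁷ configuration for Co²⁺.
Configuration: t2g^6 e_g^1 → 1 unpaired electron.
μ(spin-only) = √[1(1+2)] = √3 ≈ 1.73 μB.

1.73 μB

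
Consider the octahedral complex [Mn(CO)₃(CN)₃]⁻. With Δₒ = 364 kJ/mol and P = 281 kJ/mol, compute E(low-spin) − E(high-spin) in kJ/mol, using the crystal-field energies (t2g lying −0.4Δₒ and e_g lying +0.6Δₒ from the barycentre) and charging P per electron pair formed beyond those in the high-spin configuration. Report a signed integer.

Ligand charges: 3×(+0) from CO and 3×(-1) from CN⁻ sum to -3; with overall charge -1, Mn is +2.
Mn²⁺: group 7, so d-count = 7 − 2 = 5.
High-spin d⁵ fills as t2g^3 e_g^2 with CFSE 3(−0.4) + 2(+0.6) = 0.0Δₒ = 0 kJ/mol.
Low-spin: t2g^5 e_g^0, orbital CFSE = -2.0Δₒ = -728 kJ/mol; plus 2 excess pairs × P = +562 kJ/mol; total -166 kJ/mol.
Thus E(LS) − E(HS) = -166 kJ/mol.

-166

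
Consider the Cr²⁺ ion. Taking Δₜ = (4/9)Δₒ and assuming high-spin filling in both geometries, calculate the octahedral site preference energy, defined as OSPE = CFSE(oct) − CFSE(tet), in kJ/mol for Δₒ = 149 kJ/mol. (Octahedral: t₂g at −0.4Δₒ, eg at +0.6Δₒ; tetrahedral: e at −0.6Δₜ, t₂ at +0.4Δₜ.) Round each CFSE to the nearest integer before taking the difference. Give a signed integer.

-63

Cr sits in group 6; removing 2 electrons leaves Cr²⁺ with 6 − 2 = 4 d electrons.
Octahedral high-spin t2g^3 e_g^1: CFSE = -0.6 × 149 = -89 kJ/mol.
Tetrahedral e^2 t2^2 gives -0.4Δₜ = -0.4 × (4/9) × 149 = -26 kJ/mol.
OSPE = CFSE(oct) − CFSE(tet) = -89 − (-26) = -63 kJ/mol.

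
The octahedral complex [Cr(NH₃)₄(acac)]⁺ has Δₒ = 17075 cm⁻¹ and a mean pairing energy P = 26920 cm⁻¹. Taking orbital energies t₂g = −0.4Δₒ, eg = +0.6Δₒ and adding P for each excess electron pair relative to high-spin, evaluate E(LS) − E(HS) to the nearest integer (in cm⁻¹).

Ligand charges: 4×(+0) from NH₃ and 1×(-1) from acac⁻ sum to -1; with overall charge +1, Cr is +2.
Cr is in group 6, so Cr²⁺ is d⁴ (6 − 2 = 4).
High-spin: t₂g³ eg¹, CFSE = -0.6Δₒ = -10245 cm⁻¹.
For low-spin the configuration is t₂g⁴ eg⁰: orbital energy -1.6 × 17075 = -27320 cm⁻¹, and 1 additional pair relative to high-spin adds 26920 cm⁻¹, giving -400 cm⁻¹.
The difference is -400 − (-10245) = 9845 cm⁻¹, so high-spin lies lower.

9845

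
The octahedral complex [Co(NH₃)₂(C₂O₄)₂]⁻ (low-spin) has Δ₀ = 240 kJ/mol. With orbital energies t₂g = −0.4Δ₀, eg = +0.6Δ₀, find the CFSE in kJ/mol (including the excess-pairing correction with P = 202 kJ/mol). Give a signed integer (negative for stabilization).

Ligand charges: 2×(+0) from NH₃ and 2×(-2) from C₂O₄²⁻ sum to -4; with overall charge -1, Co is +3.
Co³⁺: group 9, so d-count = 9 − 3 = 6.
Configuration: t₂g⁶ eg⁰.
The orbital stabilization is -2.4Δ₀ = -2.4 × 240 = -576 kJ/mol.
High-spin d⁶ would be t₂g⁴ eg² with 1 pair; low-spin has 3, so 2 excess pairs cost +2P = +404 kJ/mol.
Combining: -576 + 404 = -172 kJ/mol.

-172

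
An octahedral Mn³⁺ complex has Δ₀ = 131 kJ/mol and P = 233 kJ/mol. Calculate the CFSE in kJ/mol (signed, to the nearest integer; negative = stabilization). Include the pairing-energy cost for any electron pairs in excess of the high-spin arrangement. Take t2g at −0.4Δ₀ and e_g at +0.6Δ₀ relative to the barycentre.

-79

Mn sits in group 7; removing 3 electrons leaves Mn³⁺ with 7 − 3 = 4 d electrons.
With Δ₀ < P the complex is high-spin.
That gives t2g^3 e_g^1.
Orbital CFSE = -0.6Δ₀ = -0.6 × 131 = -79 kJ/mol.
High-spin has no excess pairs, so no pairing correction applies.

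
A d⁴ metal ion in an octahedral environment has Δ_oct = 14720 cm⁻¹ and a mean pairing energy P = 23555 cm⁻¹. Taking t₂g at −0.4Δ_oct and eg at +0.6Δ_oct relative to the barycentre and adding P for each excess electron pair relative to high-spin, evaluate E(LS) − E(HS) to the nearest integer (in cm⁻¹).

8835

High-spin: t₂g³ eg¹, CFSE = -0.6Δ_oct = -8832 cm⁻¹.
Low-spin t₂g⁴ eg⁰ gives -1.6Δ_oct = -23552 cm⁻¹, but forming 1 extra pair costs 1P = 23555 cm⁻¹, so E(LS) = -23552 + 23555 = 3 cm⁻¹.
E(LS) − E(HS) = 3 − (-8832) = 8835 cm⁻¹.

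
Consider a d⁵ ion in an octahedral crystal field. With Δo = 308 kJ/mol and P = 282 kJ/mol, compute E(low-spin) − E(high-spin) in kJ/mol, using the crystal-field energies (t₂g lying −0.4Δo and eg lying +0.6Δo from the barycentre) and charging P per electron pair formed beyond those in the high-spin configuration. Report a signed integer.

-52

High-spin d⁵ fills as t₂g³ eg² with CFSE 3(−0.4) + 2(+0.6) = 0.0Δo = 0 kJ/mol.
Low-spin t₂g⁵ eg⁰ gives -2.0Δo = -616 kJ/mol, but forming 2 extra pairs costs 2P = 564 kJ/mol, so E(LS) = -616 + 564 = -52 kJ/mol.
E(LS) − E(HS) = -52 − (0) = -52 kJ/mol.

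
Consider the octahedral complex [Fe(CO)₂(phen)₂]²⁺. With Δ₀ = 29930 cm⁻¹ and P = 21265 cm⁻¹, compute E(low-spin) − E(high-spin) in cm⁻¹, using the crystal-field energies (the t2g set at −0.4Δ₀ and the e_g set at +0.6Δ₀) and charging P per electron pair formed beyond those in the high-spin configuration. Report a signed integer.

-17330

Ligand charges: 2×(+0) from CO and 2×(+0) from phen sum to +0; with overall charge +2, Fe is +2.
Fe sits in group 8; removing 2 electrons leaves Fe²⁺ with 8 − 2 = 6 d electrons.
High-spin: t2g^4 e_g^2, CFSE = -0.4Δ₀ = -11972 cm⁻¹.
For low-spin the configuration is t2g^6 e_g^0: orbital energy -2.4 × 29930 = -71832 cm⁻¹, and 2 additional pairs relative to high-spin add 42530 cm⁻¹, giving -29302 cm⁻¹.
E(LS) − E(HS) = -29302 − (-11972) = -17330 cm⁻¹.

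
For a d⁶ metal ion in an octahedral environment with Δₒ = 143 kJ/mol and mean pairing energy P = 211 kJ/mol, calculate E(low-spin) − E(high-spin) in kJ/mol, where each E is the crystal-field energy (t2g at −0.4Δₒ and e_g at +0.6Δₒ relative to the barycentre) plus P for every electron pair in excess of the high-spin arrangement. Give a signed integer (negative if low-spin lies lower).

136

High-spin d⁶ fills as t2g^4 e_g^2 with CFSE 4(−0.4) + 2(+0.6) = -0.4Δₒ = -57 kJ/mol.
Low-spin: t2g^6 e_g^0, orbital CFSE = -2.4Δₒ = -343 kJ/mol; plus 2 excess pairs × P = +422 kJ/mol; total 79 kJ/mol.
E(LS) − E(HS) = 79 − (-57) = 136 kJ/mol.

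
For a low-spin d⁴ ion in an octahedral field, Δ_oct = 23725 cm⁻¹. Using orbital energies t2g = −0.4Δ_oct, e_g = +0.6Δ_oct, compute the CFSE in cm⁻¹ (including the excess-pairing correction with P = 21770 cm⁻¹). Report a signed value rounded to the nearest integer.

The d⁴ electrons fill as t2g^4 e_g^0.
Orbital CFSE = 4(-0.4) + 0(0.6) = -1.6Δ_oct = -1.6 × 23725 = -37960 cm⁻¹.
High-spin d⁴ would be t2g^3 e_g^1 with 0 pairs; low-spin has 1, so 1 excess pair costs +1P = +21770 cm⁻¹.
Combining: -37960 + 21770 = -16190 cm⁻¹.

-16190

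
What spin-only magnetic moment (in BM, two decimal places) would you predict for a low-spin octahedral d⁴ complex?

Configuration: t₂g⁴ eg⁰ → 2 unpaired electrons.
μ(spin-only) = √[2(2+2)] = √8 ≈ 2.83 BM.

2.83 BM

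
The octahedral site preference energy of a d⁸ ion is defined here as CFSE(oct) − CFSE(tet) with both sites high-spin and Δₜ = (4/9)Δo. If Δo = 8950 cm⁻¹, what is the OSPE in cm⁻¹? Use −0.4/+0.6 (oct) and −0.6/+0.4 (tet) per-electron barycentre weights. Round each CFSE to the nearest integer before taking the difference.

-7558

In an octahedral site d⁸ (HS) is t₂g⁶ eg², giving CFSE(oct) = -1.2Δo = -10740 cm⁻¹.
In a tetrahedral site the filling is e⁴ t₂⁴: CFSE(tet) = -0.8Δₜ = -0.8 × (4/9)(8950) = -3182 cm⁻¹.
Subtracting, OSPE = -10740 − (-3182) = -7558 cm⁻¹.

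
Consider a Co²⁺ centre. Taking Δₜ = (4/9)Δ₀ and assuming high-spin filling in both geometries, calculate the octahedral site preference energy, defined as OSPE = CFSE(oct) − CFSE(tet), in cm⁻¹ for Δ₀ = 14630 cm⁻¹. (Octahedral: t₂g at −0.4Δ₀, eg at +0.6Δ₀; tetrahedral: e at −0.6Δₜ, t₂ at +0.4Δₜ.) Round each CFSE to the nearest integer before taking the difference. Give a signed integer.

-3901

Co is in group 9, so Co²⁺ is d⁷ (9 − 2 = 7).
Octahedral high-spin t2g^5 e_g^2: CFSE = -0.8 × 14630 = -11704 cm⁻¹.
Tetrahedral e^4 t2^3 gives -1.2Δₜ = -1.2 × (4/9) × 14630 = -7803 cm⁻¹.
OSPE = -11704 − (-7803) = -3901 cm⁻¹.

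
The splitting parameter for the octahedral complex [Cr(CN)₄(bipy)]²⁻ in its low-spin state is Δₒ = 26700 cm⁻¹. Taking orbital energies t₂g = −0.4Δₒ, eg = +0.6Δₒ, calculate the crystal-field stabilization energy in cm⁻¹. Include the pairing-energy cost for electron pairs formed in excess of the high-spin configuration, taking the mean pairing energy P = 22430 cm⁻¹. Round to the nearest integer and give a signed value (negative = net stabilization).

-20290

Ligand charges: 4×(-1) from CN⁻ and 1×(+0) from bipy sum to -4; with overall charge -2, Cr is +2.
Cr sits in group 6; removing 2 electrons leaves Cr²⁺ with 6 − 2 = 4 d electrons.
Electron filling gives t₂g⁴ eg⁰.
CFSE(orbital) = 4×(-0.4Δₒ) + 0×(0.6Δₒ) = -1.6Δₒ; with Δₒ = 26700 cm⁻¹ that is -42720 cm⁻¹.
Pairing penalty: 1 pair vs 0 in the high-spin reference → 1 extra × P = 22430 cm⁻¹.
Overall CFSE = -42720 + 22430 = -20290 cm⁻¹.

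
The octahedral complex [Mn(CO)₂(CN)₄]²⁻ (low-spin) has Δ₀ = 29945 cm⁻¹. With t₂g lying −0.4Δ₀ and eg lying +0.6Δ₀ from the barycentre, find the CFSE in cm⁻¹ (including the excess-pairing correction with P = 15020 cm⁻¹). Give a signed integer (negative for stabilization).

-29850

Ligand charges: 2×(+0) from CO and 4×(-1) from CN⁻ sum to -4; with overall charge -2, Mn is +2.
Group 7 minus oxidation state +2 gives a d⁵ configuration for Mn²⁺.
The d⁵ electrons fill as t₂g⁵ eg⁰.
Orbital CFSE = 5(-0.4) + 0(0.6) = -2.0Δ₀ = -2.0 × 29945 = -59890 cm⁻¹.
Relative to high-spin t₂g³ eg² (0 paired), the low-spin configuration has 2 additional pairs, contributing +2 × 15020 = +30040 cm⁻¹.
Net CFSE = -59890 + 30040 = -29850 cm⁻¹.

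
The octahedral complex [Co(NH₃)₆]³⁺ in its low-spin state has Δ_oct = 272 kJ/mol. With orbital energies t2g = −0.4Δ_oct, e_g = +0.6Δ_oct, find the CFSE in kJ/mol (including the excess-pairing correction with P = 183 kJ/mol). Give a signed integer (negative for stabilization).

-287

NH₃ is neutral, so the +3 overall charge sits on Co: oxidation state +3.
Co³⁺: group 9, so d-count = 9 − 3 = 6.
The d⁶ electrons fill as t2g^6 e_g^0.
CFSE(orbital) = 6×(-0.4Δ_oct) + 0×(0.6Δ_oct) = -2.4Δ_oct; with Δ_oct = 272 kJ/mol that is -653 kJ/mol.
Relative to high-spin t2g^4 e_g^2 (1 paired), the low-spin configuration has 2 additional pairs, contributing +2 × 183 = +366 kJ/mol.
Overall CFSE = -653 + 366 = -287 kJ/mol.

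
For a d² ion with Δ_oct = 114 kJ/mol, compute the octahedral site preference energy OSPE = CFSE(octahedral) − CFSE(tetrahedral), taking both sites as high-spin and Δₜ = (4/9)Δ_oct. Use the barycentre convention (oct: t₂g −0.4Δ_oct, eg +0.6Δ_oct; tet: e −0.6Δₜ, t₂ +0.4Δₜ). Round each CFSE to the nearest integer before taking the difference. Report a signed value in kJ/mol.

In an octahedral site d² (HS) is t2g^2 e_g^0, giving CFSE(oct) = -0.8Δ_oct = -91 kJ/mol.
Tetrahedral: e^2 t2^0, CFSE = 2(−0.6) + 0(+0.4) = -1.2Δₜ = -1.2 × (4/9) × 114 = -61 kJ/mol.
Subtracting, OSPE = -91 − (-61) = -30 kJ/mol.

-30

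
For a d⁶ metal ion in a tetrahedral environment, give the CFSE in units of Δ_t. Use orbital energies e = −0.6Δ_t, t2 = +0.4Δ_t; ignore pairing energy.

Tetrahedral splitting is small, so the complex is high-spin.
Configuration: e^3 t2^3.
CFSE = 3(-0.6Δ_t) + 3(0.4Δ_t) = -1.8Δ_t + 1.2Δ_t = -0.6Δ_t.

-0.6 Δ_t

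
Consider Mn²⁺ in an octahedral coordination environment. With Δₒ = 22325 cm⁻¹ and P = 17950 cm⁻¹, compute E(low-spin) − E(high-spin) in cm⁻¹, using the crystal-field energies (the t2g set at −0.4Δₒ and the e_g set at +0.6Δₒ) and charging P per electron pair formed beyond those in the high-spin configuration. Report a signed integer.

Mn²⁺: group 7, so d-count = 7 − 2 = 5.
High-spin: t2g^3 e_g^2, CFSE = 0.0Δₒ = 0 cm⁻¹.
Low-spin t2g^5 e_g^0 gives -2.0Δₒ = -44650 cm⁻¹, but forming 2 extra pairs costs 2P = 35900 cm⁻¹, so E(LS) = -44650 + 35900 = -8750 cm⁻¹.
The difference is -8750 − (0) = -8750 cm⁻¹, so low-spin lies lower.

-8750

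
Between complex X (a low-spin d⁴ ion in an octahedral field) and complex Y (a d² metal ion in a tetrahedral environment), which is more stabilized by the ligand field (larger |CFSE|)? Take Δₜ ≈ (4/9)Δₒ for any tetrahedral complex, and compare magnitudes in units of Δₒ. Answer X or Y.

X

X: t₂g⁴ eg⁰, CFSE = -1.6Δₒ.
Y: Tetrahedral fields are weak (Δₜ ≈ 4/9 Δₒ), so electrons fill high-spin; e^2 t2^0, CFSE = -1.2Δₜ ≈ -0.53Δₒ.
So X has the larger |CFSE|.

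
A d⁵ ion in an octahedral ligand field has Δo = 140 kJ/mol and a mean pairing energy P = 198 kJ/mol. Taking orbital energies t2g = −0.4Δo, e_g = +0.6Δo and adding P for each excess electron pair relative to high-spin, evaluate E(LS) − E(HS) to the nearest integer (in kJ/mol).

116

High-spin: t2g^3 e_g^2, CFSE = 0.0Δo = 0 kJ/mol.
Low-spin t2g^5 e_g^0 gives -2.0Δo = -280 kJ/mol, but forming 2 extra pairs costs 2P = 396 kJ/mol, so E(LS) = -280 + 396 = 116 kJ/mol.
E(LS) − E(HS) = 116 − (0) = 116 kJ/mol.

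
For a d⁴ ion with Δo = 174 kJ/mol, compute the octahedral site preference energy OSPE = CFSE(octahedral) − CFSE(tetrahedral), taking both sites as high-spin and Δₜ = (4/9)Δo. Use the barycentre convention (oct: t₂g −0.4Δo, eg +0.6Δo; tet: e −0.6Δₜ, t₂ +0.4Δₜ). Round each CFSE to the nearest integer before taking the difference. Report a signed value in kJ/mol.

-73

Octahedral (high-spin): t2g^3 e_g^1, CFSE = 3(−0.4) + 1(+0.6) = -0.6Δo = -0.6 × 174 = -104 kJ/mol.
In a tetrahedral site the filling is e^2 t2^2: CFSE(tet) = -0.4Δₜ = -0.4 × (4/9)(174) = -31 kJ/mol.
Subtracting, OSPE = -104 − (-31) = -73 kJ/mol.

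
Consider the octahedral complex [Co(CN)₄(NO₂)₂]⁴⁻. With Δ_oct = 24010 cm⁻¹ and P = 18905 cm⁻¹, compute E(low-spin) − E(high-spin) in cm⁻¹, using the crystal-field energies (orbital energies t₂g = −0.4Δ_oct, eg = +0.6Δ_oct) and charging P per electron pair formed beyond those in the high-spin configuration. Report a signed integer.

-5105

Ligand charges: 4×(-1) from CN⁻ and 2×(-1) from NO₂⁻ sum to -6; with overall charge -4, Co is +2.
Co sits in group 9; removing 2 electrons leaves Co²⁺ with 9 − 2 = 7 d electrons.
High-spin: t₂g⁵ eg², CFSE = -0.8Δ_oct = -19208 cm⁻¹.
For low-spin the configuration is t₂g⁶ eg¹: orbital energy -1.8 × 24010 = -43218 cm⁻¹, and 1 additional pair relative to high-spin adds 18905 cm⁻¹, giving -24313 cm⁻¹.
The difference is -24313 − (-19208) = -5105 cm⁻¹, so low-spin lies lower.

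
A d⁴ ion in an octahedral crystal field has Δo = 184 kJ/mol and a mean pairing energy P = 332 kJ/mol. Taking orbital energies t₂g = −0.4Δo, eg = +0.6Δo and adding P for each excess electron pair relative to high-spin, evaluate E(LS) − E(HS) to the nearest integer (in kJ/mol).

High-spin d⁴ fills as t₂g³ eg¹ with CFSE 3(−0.4) + 1(+0.6) = -0.6Δo = -110 kJ/mol.
Low-spin t₂g⁴ eg⁰ gives -1.6Δo = -294 kJ/mol, but forming 1 extra pair costs 1P = 332 kJ/mol, so E(LS) = -294 + 332 = 38 kJ/mol.
E(LS) − E(HS) = 38 − (-110) = 148 kJ/mol.

148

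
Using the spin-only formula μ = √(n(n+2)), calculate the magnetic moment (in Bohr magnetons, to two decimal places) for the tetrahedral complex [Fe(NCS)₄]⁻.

Each NCS⁻ contributes -1; 4 × (-1) = -4. With overall charge -1, Fe is in the +3 oxidation state.
Fe sits in group 8; removing 3 electrons leaves Fe³⁺ with 8 − 3 = 5 d electrons.
With tetrahedral geometry the complex is necessarily high-spin.
Configuration: e^2 t2^3 → 5 unpaired electrons.
μ(spin-only) = √[5(5+2)] = √35 ≈ 5.92 Bohr magnetons.

5.92 Bohr magnetons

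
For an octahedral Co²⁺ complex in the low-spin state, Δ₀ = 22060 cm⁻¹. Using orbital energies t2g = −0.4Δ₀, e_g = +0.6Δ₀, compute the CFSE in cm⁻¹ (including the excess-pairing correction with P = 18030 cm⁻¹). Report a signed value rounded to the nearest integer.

Group 9 minus oxidation state +2 gives a d⁷ configuration for Co²⁺.
Configuration: t2g^6 e_g^1.
CFSE(orbital) = 6×(-0.4Δ₀) + 1×(0.6Δ₀) = -1.8Δ₀; with Δ₀ = 22060 cm⁻¹ that is -39708 cm⁻¹.
High-spin d⁷ would be t2g^5 e_g^2 with 2 pairs; low-spin has 3, so 1 excess pair costs +1P = +18030 cm⁻¹.
Combining: -39708 + 18030 = -21678 cm⁻¹.

-21678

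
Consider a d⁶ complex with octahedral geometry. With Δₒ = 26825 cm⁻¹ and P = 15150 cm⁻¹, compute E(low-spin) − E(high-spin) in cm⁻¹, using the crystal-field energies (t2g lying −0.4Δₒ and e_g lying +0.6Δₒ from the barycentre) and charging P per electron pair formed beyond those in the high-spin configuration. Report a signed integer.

-23350

High-spin d⁶ fills as t2g^4 e_g^2 with CFSE 4(−0.4) + 2(+0.6) = -0.4Δₒ = -10730 cm⁻¹.
For low-spin the configuration is t2g^6 e_g^0: orbital energy -2.4 × 26825 = -64380 cm⁻¹, and 2 additional pairs relative to high-spin add 30300 cm⁻¹, giving -34080 cm⁻¹.
The difference is -34080 − (-10730) = -23350 cm⁻¹, so low-spin lies lower.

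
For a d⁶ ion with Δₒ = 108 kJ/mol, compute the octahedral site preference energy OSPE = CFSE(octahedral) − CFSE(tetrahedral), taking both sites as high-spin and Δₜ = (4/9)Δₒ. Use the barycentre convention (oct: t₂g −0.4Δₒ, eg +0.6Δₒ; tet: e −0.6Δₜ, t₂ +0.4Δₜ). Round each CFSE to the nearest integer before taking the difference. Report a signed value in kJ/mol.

In an octahedral site d⁶ (HS) is t₂g⁴ eg², giving CFSE(oct) = -0.4Δₒ = -43 kJ/mol.
Tetrahedral: e³ t₂³, CFSE = 3(−0.6) + 3(+0.4) = -0.6Δₜ = -0.6 × (4/9) × 108 = -29 kJ/mol.
Subtracting, OSPE = -43 − (-29) = -14 kJ/mol.

-14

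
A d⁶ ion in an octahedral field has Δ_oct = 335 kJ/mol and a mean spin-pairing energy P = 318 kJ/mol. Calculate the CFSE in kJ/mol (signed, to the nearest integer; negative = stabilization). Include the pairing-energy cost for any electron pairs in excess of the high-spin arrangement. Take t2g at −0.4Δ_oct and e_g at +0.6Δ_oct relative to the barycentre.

-168

Since Δ_oct = 335 kJ/mol > P = 318 kJ/mol, the complex adopts the low-spin configuration.
Configuration: t2g^6 e_g^0.
Orbital CFSE = -2.4Δ_oct = -2.4 × 335 = -804 kJ/mol.
Excess pairs vs high-spin: 3 − 1 = 2; pairing cost = +636 kJ/mol.
Net CFSE = -804 + 636 = -168 kJ/mol.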